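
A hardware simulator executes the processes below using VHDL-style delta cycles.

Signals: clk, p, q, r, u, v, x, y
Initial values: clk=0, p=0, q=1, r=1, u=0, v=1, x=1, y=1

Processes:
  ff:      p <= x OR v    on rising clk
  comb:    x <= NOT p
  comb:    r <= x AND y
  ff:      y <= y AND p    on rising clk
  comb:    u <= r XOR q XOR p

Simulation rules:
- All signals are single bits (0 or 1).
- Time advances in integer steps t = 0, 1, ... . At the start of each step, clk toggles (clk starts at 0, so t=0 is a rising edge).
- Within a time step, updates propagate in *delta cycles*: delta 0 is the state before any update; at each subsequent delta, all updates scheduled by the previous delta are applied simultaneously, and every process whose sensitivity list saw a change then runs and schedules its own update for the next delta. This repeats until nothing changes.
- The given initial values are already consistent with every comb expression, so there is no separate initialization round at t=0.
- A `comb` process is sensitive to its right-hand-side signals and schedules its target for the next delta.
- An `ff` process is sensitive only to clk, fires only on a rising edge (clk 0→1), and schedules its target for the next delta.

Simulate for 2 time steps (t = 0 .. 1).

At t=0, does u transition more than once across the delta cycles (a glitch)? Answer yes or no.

[bits: q,v,clk,u,x,r,p,y]
t=0: Δ0=11001101 Δ1=11101101 Δ2=11101110 Δ3=11110010 Δ4=11100010 | 4Δ
t=1: Δ0=11100010 Δ1=11000010 | 1Δ

yes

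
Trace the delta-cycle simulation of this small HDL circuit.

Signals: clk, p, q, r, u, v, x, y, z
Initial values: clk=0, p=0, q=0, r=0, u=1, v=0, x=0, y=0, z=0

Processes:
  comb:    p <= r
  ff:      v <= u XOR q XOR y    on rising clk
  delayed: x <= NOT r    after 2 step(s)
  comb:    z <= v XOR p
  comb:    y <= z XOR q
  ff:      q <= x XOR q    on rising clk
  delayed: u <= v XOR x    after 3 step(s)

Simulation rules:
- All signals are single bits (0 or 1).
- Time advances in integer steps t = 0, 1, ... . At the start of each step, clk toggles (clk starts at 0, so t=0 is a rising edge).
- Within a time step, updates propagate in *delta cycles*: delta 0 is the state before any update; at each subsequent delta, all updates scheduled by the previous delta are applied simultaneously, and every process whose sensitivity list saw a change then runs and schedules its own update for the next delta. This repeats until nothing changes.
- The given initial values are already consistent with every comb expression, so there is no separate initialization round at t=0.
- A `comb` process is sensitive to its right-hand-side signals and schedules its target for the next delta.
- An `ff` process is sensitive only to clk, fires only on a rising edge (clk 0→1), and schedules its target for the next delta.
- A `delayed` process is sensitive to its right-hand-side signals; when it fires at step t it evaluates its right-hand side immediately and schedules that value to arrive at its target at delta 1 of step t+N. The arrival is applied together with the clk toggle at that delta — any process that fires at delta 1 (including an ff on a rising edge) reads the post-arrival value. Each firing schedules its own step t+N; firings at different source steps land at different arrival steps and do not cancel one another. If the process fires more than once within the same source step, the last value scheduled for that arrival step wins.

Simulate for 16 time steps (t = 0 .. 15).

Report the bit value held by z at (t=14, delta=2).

1

t=0 Δ0: x=0 y=0 v=0 u=1 clk=0 q=0 z=0 r=0 p=0
  Δ1: clk:0→1
  Δ2: v:0→1
  Δ3: z:0→1
  Δ4: y:0→1
  (4Δ to stable)
t=1 Δ0: x=0 y=1 v=1 u=1 clk=1 q=0 z=1 r=0 p=0
  Δ1: clk:1→0
  (1Δ to stable)
t=2 Δ0: x=0 y=1 v=1 u=1 clk=0 q=0 z=1 r=0 p=0
  Δ1: clk:0→1
  Δ2: v:1→0
  Δ3: z:1→0
  Δ4: y:1→0
  (4Δ to stable)
t=3 Δ0: x=0 y=0 v=0 u=1 clk=1 q=0 z=0 r=0 p=0
  Δ1: clk:1→0
  (1Δ to stable)
t=4 Δ0: x=0 y=0 v=0 u=1 clk=0 q=0 z=0 r=0 p=0
  Δ1: clk:0→1
  Δ2: v:0→1
  Δ3: z:0→1
  Δ4: y:0→1
  (4Δ to stable)
t=5 Δ0: x=0 y=1 v=1 u=1 clk=1 q=0 z=1 r=0 p=0
  Δ1: u:1→0, clk:1→0
  (1Δ to stable)
t=6 Δ0: x=0 y=1 v=1 u=0 clk=0 q=0 z=1 r=0 p=0
  Δ1: clk:0→1
  (1Δ to stable)
t=7 Δ0: x=0 y=1 v=1 u=0 clk=1 q=0 z=1 r=0 p=0
  Δ1: u:0→1, clk:1→0
  (1Δ to stable)
t=8 Δ0: x=0 y=1 v=1 u=1 clk=0 q=0 z=1 r=0 p=0
  Δ1: clk:0→1
  Δ2: v:1→0
  Δ3: z:1→0
  Δ4: y:1→0
  (4Δ to stable)
t=9 Δ0: x=0 y=0 v=0 u=1 clk=1 q=0 z=0 r=0 p=0
  Δ1: clk:1→0
  (1Δ to stable)
t=10 Δ0: x=0 y=0 v=0 u=1 clk=0 q=0 z=0 r=0 p=0
  Δ1: clk:0→1
  Δ2: v:0→1
  Δ3: z:0→1
  Δ4: y:0→1
  (4Δ to stable)
t=11 Δ0: x=0 y=1 v=1 u=1 clk=1 q=0 z=1 r=0 p=0
  Δ1: u:1→0, clk:1→0
  (1Δ to stable)
t=12 Δ0: x=0 y=1 v=1 u=0 clk=0 q=0 z=1 r=0 p=0
  Δ1: clk:0→1
  (1Δ to stable)
t=13 Δ0: x=0 y=1 v=1 u=0 clk=1 q=0 z=1 r=0 p=0
  Δ1: u:0→1, clk:1→0
  (1Δ to stable)
t=14 Δ0: x=0 y=1 v=1 u=1 clk=0 q=0 z=1 r=0 p=0
  Δ1: clk:0→1
  Δ2: v:1→0
  Δ3: z:1→0
  Δ4: y:1→0
  (4Δ to stable)
t=15 Δ0: x=0 y=0 v=0 u=1 clk=1 q=0 z=0 r=0 p=0
  Δ1: clk:1→0
  (1Δ to stable)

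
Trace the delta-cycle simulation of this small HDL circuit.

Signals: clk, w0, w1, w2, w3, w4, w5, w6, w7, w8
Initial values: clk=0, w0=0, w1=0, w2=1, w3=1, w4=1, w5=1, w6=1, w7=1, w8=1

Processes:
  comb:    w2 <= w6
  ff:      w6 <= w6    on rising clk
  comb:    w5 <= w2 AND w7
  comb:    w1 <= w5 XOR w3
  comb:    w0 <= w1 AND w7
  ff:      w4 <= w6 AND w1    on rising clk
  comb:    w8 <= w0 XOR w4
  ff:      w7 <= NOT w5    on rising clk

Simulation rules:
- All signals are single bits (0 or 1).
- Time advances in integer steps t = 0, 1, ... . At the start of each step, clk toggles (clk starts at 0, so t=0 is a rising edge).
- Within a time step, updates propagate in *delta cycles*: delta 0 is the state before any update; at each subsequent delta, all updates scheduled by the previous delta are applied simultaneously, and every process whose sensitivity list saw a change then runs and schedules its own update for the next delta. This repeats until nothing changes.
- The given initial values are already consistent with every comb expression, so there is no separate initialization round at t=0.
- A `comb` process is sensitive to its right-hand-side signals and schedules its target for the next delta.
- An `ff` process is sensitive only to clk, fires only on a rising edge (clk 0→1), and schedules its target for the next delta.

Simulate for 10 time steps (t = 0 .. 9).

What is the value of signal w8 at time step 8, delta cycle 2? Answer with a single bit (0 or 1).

t=0 Δ0: w7=1 w1=0 w8=1 w5=1 w4=1 clk=0 w2=1 w3=1 w0=0 w6=1
  Δ1: clk:0→1
  Δ2: w7:1→0, w4:1→0
  Δ3: w8:1→0, w5:1→0
  Δ4: w1:0→1
  (4Δ to stable)
t=1 Δ0: w7=0 w1=1 w8=0 w5=0 w4=0 clk=1 w2=1 w3=1 w0=0 w6=1
  Δ1: clk:1→0
  (1Δ to stable)
t=2 Δ0: w7=0 w1=1 w8=0 w5=0 w4=0 clk=0 w2=1 w3=1 w0=0 w6=1
  Δ1: clk:0→1
  Δ2: w7:0→1, w4:0→1
  Δ3: w8:0→1, w5:0→1, w0:0→1
  Δ4: w1:1→0, w8:1→0
  Δ5: w0:1→0
  Δ6: w8:0→1
  (6Δ to stable)
t=3 Δ0: w7=1 w1=0 w8=1 w5=1 w4=1 clk=1 w2=1 w3=1 w0=0 w6=1
  Δ1: clk:1→0
  (1Δ to stable)
t=4 Δ0: w7=1 w1=0 w8=1 w5=1 w4=1 clk=0 w2=1 w3=1 w0=0 w6=1
  Δ1: clk:0→1
  Δ2: w7:1→0, w4:1→0
  Δ3: w8:1→0, w5:1→0
  Δ4: w1:0→1
  (4Δ to stable)
t=5 Δ0: w7=0 w1=1 w8=0 w5=0 w4=0 clk=1 w2=1 w3=1 w0=0 w6=1
  Δ1: clk:1→0
  (1Δ to stable)
t=6 Δ0: w7=0 w1=1 w8=0 w5=0 w4=0 clk=0 w2=1 w3=1 w0=0 w6=1
  Δ1: clk:0→1
  Δ2: w7:0→1, w4:0→1
  Δ3: w8:0→1, w5:0→1, w0:0→1
  Δ4: w1:1→0, w8:1→0
  Δ5: w0:1→0
  Δ6: w8:0→1
  (6Δ to stable)
t=7 Δ0: w7=1 w1=0 w8=1 w5=1 w4=1 clk=1 w2=1 w3=1 w0=0 w6=1
  Δ1: clk:1→0
  (1Δ to stable)
t=8 Δ0: w7=1 w1=0 w8=1 w5=1 w4=1 clk=0 w2=1 w3=1 w0=0 w6=1
  Δ1: clk:0→1
  Δ2: w7:1→0, w4:1→0
  Δ3: w8:1→0, w5:1→0
  Δ4: w1:0→1
  (4Δ to stable)
t=9 Δ0: w7=0 w1=1 w8=0 w5=0 w4=0 clk=1 w2=1 w3=1 w0=0 w6=1
  Δ1: clk:1→0
  (1Δ to stable)

1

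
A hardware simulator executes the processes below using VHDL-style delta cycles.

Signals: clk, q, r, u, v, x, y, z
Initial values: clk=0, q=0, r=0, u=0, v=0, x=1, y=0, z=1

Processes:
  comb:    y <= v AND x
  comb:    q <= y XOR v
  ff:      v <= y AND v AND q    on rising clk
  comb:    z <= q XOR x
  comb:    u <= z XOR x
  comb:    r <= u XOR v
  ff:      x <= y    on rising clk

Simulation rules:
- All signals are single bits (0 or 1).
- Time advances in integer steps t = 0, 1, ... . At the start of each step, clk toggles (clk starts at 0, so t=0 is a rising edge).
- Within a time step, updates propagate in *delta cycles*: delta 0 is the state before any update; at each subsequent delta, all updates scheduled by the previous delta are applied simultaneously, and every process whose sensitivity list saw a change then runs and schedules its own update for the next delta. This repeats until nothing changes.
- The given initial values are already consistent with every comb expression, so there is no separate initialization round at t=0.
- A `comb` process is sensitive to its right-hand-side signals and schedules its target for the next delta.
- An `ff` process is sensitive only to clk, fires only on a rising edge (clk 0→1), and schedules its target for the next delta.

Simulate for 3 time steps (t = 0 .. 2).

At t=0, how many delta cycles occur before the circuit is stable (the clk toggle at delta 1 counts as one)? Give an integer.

t0.Δ0 v=0 y=0 u=0 z=1 q=0 clk=0 x=1 r=0
t0.Δ1 v=0 y=0 u=0 z=1 q=0 clk=1 x=1 r=0
t0.Δ2 v=0 y=0 u=0 z=1 q=0 clk=1 x=0 r=0
t0.Δ3 v=0 y=0 u=1 z=0 q=0 clk=1 x=0 r=0
t0.Δ4 v=0 y=0 u=0 z=0 q=0 clk=1 x=0 r=1
t0.Δ5 v=0 y=0 u=0 z=0 q=0 clk=1 x=0 r=0
t1.Δ0 v=0 y=0 u=0 z=0 q=0 clk=1 x=0 r=0
t1.Δ1 v=0 y=0 u=0 z=0 q=0 clk=0 x=0 r=0
t2.Δ0 v=0 y=0 u=0 z=0 q=0 clk=0 x=0 r=0
t2.Δ1 v=0 y=0 u=0 z=0 q=0 clk=1 x=0 r=0

5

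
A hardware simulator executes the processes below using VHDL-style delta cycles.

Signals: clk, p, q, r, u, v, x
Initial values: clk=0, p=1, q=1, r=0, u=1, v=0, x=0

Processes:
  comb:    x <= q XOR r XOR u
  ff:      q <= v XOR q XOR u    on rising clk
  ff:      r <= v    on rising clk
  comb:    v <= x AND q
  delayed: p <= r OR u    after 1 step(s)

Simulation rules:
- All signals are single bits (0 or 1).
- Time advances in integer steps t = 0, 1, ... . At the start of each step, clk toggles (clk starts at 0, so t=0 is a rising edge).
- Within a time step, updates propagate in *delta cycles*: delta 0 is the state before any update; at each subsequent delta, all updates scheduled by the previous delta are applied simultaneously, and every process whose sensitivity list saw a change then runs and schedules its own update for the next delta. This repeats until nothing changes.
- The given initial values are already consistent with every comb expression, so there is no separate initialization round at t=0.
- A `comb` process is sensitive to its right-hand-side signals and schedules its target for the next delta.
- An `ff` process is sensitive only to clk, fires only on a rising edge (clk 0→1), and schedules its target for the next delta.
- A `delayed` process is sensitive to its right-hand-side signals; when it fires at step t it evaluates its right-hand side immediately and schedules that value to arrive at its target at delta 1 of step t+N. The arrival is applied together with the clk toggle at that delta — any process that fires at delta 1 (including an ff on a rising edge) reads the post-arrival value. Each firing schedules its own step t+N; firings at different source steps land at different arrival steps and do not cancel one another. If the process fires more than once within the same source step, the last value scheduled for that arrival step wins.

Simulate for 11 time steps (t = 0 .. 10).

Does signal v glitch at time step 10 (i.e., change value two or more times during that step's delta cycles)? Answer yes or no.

t0.Δ0 r=0 v=0 p=1 u=1 x=0 clk=0 q=1
t0.Δ1 r=0 v=0 p=1 u=1 x=0 clk=1 q=1
t0.Δ2 r=0 v=0 p=1 u=1 x=0 clk=1 q=0
t0.Δ3 r=0 v=0 p=1 u=1 x=1 clk=1 q=0
t1.Δ0 r=0 v=0 p=1 u=1 x=1 clk=1 q=0
t1.Δ1 r=0 v=0 p=1 u=1 x=1 clk=0 q=0
t2.Δ0 r=0 v=0 p=1 u=1 x=1 clk=0 q=0
t2.Δ1 r=0 v=0 p=1 u=1 x=1 clk=1 q=0
t2.Δ2 r=0 v=0 p=1 u=1 x=1 clk=1 q=1
t2.Δ3 r=0 v=1 p=1 u=1 x=0 clk=1 q=1
t2.Δ4 r=0 v=0 p=1 u=1 x=0 clk=1 q=1
t3.Δ0 r=0 v=0 p=1 u=1 x=0 clk=1 q=1
t3.Δ1 r=0 v=0 p=1 u=1 x=0 clk=0 q=1
t4.Δ0 r=0 v=0 p=1 u=1 x=0 clk=0 q=1
t4.Δ1 r=0 v=0 p=1 u=1 x=0 clk=1 q=1
t4.Δ2 r=0 v=0 p=1 u=1 x=0 clk=1 q=0
t4.Δ3 r=0 v=0 p=1 u=1 x=1 clk=1 q=0
t5.Δ0 r=0 v=0 p=1 u=1 x=1 clk=1 q=0
t5.Δ1 r=0 v=0 p=1 u=1 x=1 clk=0 q=0
t6.Δ0 r=0 v=0 p=1 u=1 x=1 clk=0 q=0
t6.Δ1 r=0 v=0 p=1 u=1 x=1 clk=1 q=0
t6.Δ2 r=0 v=0 p=1 u=1 x=1 clk=1 q=1
t6.Δ3 r=0 v=1 p=1 u=1 x=0 clk=1 q=1
t6.Δ4 r=0 v=0 p=1 u=1 x=0 clk=1 q=1
t7.Δ0 r=0 v=0 p=1 u=1 x=0 clk=1 q=1
t7.Δ1 r=0 v=0 p=1 u=1 x=0 clk=0 q=1
t8.Δ0 r=0 v=0 p=1 u=1 x=0 clk=0 q=1
t8.Δ1 r=0 v=0 p=1 u=1 x=0 clk=1 q=1
t8.Δ2 r=0 v=0 p=1 u=1 x=0 clk=1 q=0
t8.Δ3 r=0 v=0 p=1 u=1 x=1 clk=1 q=0
t9.Δ0 r=0 v=0 p=1 u=1 x=1 clk=1 q=0
t9.Δ1 r=0 v=0 p=1 u=1 x=1 clk=0 q=0
t10.Δ0 r=0 v=0 p=1 u=1 x=1 clk=0 q=0
t10.Δ1 r=0 v=0 p=1 u=1 x=1 clk=1 q=0
t10.Δ2 r=0 v=0 p=1 u=1 x=1 clk=1 q=1
t10.Δ3 r=0 v=1 p=1 u=1 x=0 clk=1 q=1
t10.Δ4 r=0 v=0 p=1 u=1 x=0 clk=1 q=1

yes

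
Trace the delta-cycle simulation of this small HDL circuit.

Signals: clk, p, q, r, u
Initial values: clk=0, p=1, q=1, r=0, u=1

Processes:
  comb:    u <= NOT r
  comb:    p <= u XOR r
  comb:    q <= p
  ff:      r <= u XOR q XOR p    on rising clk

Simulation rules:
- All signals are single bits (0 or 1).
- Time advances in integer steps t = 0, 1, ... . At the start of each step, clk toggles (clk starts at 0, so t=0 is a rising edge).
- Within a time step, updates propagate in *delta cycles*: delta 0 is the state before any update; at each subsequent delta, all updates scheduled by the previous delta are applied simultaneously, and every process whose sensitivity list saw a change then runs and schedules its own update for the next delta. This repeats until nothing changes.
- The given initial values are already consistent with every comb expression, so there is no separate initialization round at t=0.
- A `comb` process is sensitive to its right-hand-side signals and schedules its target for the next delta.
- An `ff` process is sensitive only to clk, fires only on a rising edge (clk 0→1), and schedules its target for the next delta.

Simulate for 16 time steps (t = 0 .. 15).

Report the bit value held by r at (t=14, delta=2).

t0.Δ0 r=0 p=1 u=1 q=1 clk=0
t0.Δ1 r=0 p=1 u=1 q=1 clk=1
t0.Δ2 r=1 p=1 u=1 q=1 clk=1
t0.Δ3 r=1 p=0 u=0 q=1 clk=1
t0.Δ4 r=1 p=1 u=0 q=0 clk=1
t0.Δ5 r=1 p=1 u=0 q=1 clk=1
t1.Δ0 r=1 p=1 u=0 q=1 clk=1
t1.Δ1 r=1 p=1 u=0 q=1 clk=0
t2.Δ0 r=1 p=1 u=0 q=1 clk=0
t2.Δ1 r=1 p=1 u=0 q=1 clk=1
t2.Δ2 r=0 p=1 u=0 q=1 clk=1
t2.Δ3 r=0 p=0 u=1 q=1 clk=1
t2.Δ4 r=0 p=1 u=1 q=0 clk=1
t2.Δ5 r=0 p=1 u=1 q=1 clk=1
t3.Δ0 r=0 p=1 u=1 q=1 clk=1
t3.Δ1 r=0 p=1 u=1 q=1 clk=0
t4.Δ0 r=0 p=1 u=1 q=1 clk=0
t4.Δ1 r=0 p=1 u=1 q=1 clk=1
t4.Δ2 r=1 p=1 u=1 q=1 clk=1
t4.Δ3 r=1 p=0 u=0 q=1 clk=1
t4.Δ4 r=1 p=1 u=0 q=0 clk=1
t4.Δ5 r=1 p=1 u=0 q=1 clk=1
t5.Δ0 r=1 p=1 u=0 q=1 clk=1
t5.Δ1 r=1 p=1 u=0 q=1 clk=0
t6.Δ0 r=1 p=1 u=0 q=1 clk=0
t6.Δ1 r=1 p=1 u=0 q=1 clk=1
t6.Δ2 r=0 p=1 u=0 q=1 clk=1
t6.Δ3 r=0 p=0 u=1 q=1 clk=1
t6.Δ4 r=0 p=1 u=1 q=0 clk=1
t6.Δ5 r=0 p=1 u=1 q=1 clk=1
t7.Δ0 r=0 p=1 u=1 q=1 clk=1
t7.Δ1 r=0 p=1 u=1 q=1 clk=0
t8.Δ0 r=0 p=1 u=1 q=1 clk=0
t8.Δ1 r=0 p=1 u=1 q=1 clk=1
t8.Δ2 r=1 p=1 u=1 q=1 clk=1
t8.Δ3 r=1 p=0 u=0 q=1 clk=1
t8.Δ4 r=1 p=1 u=0 q=0 clk=1
t8.Δ5 r=1 p=1 u=0 q=1 clk=1
t9.Δ0 r=1 p=1 u=0 q=1 clk=1
t9.Δ1 r=1 p=1 u=0 q=1 clk=0
t10.Δ0 r=1 p=1 u=0 q=1 clk=0
t10.Δ1 r=1 p=1 u=0 q=1 clk=1
t10.Δ2 r=0 p=1 u=0 q=1 clk=1
t10.Δ3 r=0 p=0 u=1 q=1 clk=1
t10.Δ4 r=0 p=1 u=1 q=0 clk=1
t10.Δ5 r=0 p=1 u=1 q=1 clk=1
t11.Δ0 r=0 p=1 u=1 q=1 clk=1
t11.Δ1 r=0 p=1 u=1 q=1 clk=0
t12.Δ0 r=0 p=1 u=1 q=1 clk=0
t12.Δ1 r=0 p=1 u=1 q=1 clk=1
t12.Δ2 r=1 p=1 u=1 q=1 clk=1
t12.Δ3 r=1 p=0 u=0 q=1 clk=1
t12.Δ4 r=1 p=1 u=0 q=0 clk=1
t12.Δ5 r=1 p=1 u=0 q=1 clk=1
t13.Δ0 r=1 p=1 u=0 q=1 clk=1
t13.Δ1 r=1 p=1 u=0 q=1 clk=0
t14.Δ0 r=1 p=1 u=0 q=1 clk=0
t14.Δ1 r=1 p=1 u=0 q=1 clk=1
t14.Δ2 r=0 p=1 u=0 q=1 clk=1
t14.Δ3 r=0 p=0 u=1 q=1 clk=1
t14.Δ4 r=0 p=1 u=1 q=0 clk=1
t14.Δ5 r=0 p=1 u=1 q=1 clk=1
t15.Δ0 r=0 p=1 u=1 q=1 clk=1
t15.Δ1 r=0 p=1 u=1 q=1 clk=0

0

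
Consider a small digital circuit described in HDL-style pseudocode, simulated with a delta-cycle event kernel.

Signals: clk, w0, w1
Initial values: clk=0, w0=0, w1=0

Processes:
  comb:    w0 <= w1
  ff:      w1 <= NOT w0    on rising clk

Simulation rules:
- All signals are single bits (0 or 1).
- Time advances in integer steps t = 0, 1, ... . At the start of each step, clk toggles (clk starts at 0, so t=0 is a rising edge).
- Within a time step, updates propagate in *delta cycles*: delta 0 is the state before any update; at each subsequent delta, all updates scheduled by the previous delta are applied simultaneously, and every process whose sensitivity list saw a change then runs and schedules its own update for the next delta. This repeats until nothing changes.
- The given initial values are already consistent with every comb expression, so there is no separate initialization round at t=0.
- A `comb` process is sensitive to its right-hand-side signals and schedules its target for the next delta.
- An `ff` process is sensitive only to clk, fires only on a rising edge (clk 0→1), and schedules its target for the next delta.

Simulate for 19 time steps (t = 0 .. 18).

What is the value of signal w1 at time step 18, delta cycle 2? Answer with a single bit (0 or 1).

[bits: clk,w0,w1]
t=0: Δ0=000 Δ1=100 Δ2=101 Δ3=111 | 3Δ
t=1: Δ0=111 Δ1=011 | 1Δ
t=2: Δ0=011 Δ1=111 Δ2=110 Δ3=100 | 3Δ
t=3: Δ0=100 Δ1=000 | 1Δ
t=4: Δ0=000 Δ1=100 Δ2=101 Δ3=111 | 3Δ
t=5: Δ0=111 Δ1=011 | 1Δ
t=6: Δ0=011 Δ1=111 Δ2=110 Δ3=100 | 3Δ
t=7: Δ0=100 Δ1=000 | 1Δ
t=8: Δ0=000 Δ1=100 Δ2=101 Δ3=111 | 3Δ
t=9: Δ0=111 Δ1=011 | 1Δ
t=10: Δ0=011 Δ1=111 Δ2=110 Δ3=100 | 3Δ
t=11: Δ0=100 Δ1=000 | 1Δ
t=12: Δ0=000 Δ1=100 Δ2=101 Δ3=111 | 3Δ
t=13: Δ0=111 Δ1=011 | 1Δ
t=14: Δ0=011 Δ1=111 Δ2=110 Δ3=100 | 3Δ
t=15: Δ0=100 Δ1=000 | 1Δ
t=16: Δ0=000 Δ1=100 Δ2=101 Δ3=111 | 3Δ
t=17: Δ0=111 Δ1=011 | 1Δ
t=18: Δ0=011 Δ1=111 Δ2=110 Δ3=100 | 3Δ

0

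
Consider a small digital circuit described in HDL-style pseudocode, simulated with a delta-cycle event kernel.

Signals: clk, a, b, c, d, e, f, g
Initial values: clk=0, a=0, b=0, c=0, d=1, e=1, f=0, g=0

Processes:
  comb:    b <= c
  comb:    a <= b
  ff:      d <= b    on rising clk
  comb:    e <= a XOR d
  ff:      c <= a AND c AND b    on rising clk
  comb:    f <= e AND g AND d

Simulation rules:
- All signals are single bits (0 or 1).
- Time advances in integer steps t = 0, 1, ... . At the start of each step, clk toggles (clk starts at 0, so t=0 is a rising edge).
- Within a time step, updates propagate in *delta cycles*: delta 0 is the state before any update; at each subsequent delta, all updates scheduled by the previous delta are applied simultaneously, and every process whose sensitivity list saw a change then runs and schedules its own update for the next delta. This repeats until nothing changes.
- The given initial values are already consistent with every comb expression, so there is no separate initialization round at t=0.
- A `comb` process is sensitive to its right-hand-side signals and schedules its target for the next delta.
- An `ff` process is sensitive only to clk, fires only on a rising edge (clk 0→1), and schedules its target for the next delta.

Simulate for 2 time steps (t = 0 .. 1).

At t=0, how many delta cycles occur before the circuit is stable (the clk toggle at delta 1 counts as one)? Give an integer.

t=0 Δ0: clk=0 a=0 f=0 g=0 b=0 c=0 e=1 d=1
  Δ1: clk:0→1
  Δ2: d:1→0
  Δ3: e:1→0
  (3Δ to stable)
t=1 Δ0: clk=1 a=0 f=0 g=0 b=0 c=0 e=0 d=0
  Δ1: clk:1→0
  (1Δ to stable)

3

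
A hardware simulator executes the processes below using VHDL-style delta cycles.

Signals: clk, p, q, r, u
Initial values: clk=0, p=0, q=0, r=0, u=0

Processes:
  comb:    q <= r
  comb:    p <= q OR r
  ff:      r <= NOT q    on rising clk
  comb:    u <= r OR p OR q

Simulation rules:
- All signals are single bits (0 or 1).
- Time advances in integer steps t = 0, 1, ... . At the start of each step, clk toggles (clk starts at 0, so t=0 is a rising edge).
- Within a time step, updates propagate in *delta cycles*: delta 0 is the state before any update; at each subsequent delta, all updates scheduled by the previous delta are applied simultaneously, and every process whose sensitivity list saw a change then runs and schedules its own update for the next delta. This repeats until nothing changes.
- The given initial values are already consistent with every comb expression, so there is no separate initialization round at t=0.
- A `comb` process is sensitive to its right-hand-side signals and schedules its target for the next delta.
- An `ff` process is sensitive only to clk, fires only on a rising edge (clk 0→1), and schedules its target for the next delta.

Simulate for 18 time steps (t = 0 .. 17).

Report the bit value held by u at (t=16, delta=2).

t=0 Δ0: p=0 q=0 r=0 u=0 clk=0
  Δ1: clk:0→1
  Δ2: r:0→1
  Δ3: p:0→1, q:0→1, u:0→1
  (3Δ to stable)
t=1 Δ0: p=1 q=1 r=1 u=1 clk=1
  Δ1: clk:1→0
  (1Δ to stable)
t=2 Δ0: p=1 q=1 r=1 u=1 clk=0
  Δ1: clk:0→1
  Δ2: r:1→0
  Δ3: q:1→0
  Δ4: p:1→0
  Δ5: u:1→0
  (5Δ to stable)
t=3 Δ0: p=0 q=0 r=0 u=0 clk=1
  Δ1: clk:1→0
  (1Δ to stable)
t=4 Δ0: p=0 q=0 r=0 u=0 clk=0
  Δ1: clk:0→1
  Δ2: r:0→1
  Δ3: p:0→1, q:0→1, u:0→1
  (3Δ to stable)
t=5 Δ0: p=1 q=1 r=1 u=1 clk=1
  Δ1: clk:1→0
  (1Δ to stable)
t=6 Δ0: p=1 q=1 r=1 u=1 clk=0
  Δ1: clk:0→1
  Δ2: r:1→0
  Δ3: q:1→0
  Δ4: p:1→0
  Δ5: u:1→0
  (5Δ to stable)
t=7 Δ0: p=0 q=0 r=0 u=0 clk=1
  Δ1: clk:1→0
  (1Δ to stable)
t=8 Δ0: p=0 q=0 r=0 u=0 clk=0
  Δ1: clk:0→1
  Δ2: r:0→1
  Δ3: p:0→1, q:0→1, u:0→1
  (3Δ to stable)
t=9 Δ0: p=1 q=1 r=1 u=1 clk=1
  Δ1: clk:1→0
  (1Δ to stable)
t=10 Δ0: p=1 q=1 r=1 u=1 clk=0
  Δ1: clk:0→1
  Δ2: r:1→0
  Δ3: q:1→0
  Δ4: p:1→0
  Δ5: u:1→0
  (5Δ to stable)
t=11 Δ0: p=0 q=0 r=0 u=0 clk=1
  Δ1: clk:1→0
  (1Δ to stable)
t=12 Δ0: p=0 q=0 r=0 u=0 clk=0
  Δ1: clk:0→1
  Δ2: r:0→1
  Δ3: p:0→1, q:0→1, u:0→1
  (3Δ to stable)
t=13 Δ0: p=1 q=1 r=1 u=1 clk=1
  Δ1: clk:1→0
  (1Δ to stable)
t=14 Δ0: p=1 q=1 r=1 u=1 clk=0
  Δ1: clk:0→1
  Δ2: r:1→0
  Δ3: q:1→0
  Δ4: p:1→0
  Δ5: u:1→0
  (5Δ to stable)
t=15 Δ0: p=0 q=0 r=0 u=0 clk=1
  Δ1: clk:1→0
  (1Δ to stable)
t=16 Δ0: p=0 q=0 r=0 u=0 clk=0
  Δ1: clk:0→1
  Δ2: r:0→1
  Δ3: p:0→1, q:0→1, u:0→1
  (3Δ to stable)
t=17 Δ0: p=1 q=1 r=1 u=1 clk=1
  Δ1: clk:1→0
  (1Δ to stable)

0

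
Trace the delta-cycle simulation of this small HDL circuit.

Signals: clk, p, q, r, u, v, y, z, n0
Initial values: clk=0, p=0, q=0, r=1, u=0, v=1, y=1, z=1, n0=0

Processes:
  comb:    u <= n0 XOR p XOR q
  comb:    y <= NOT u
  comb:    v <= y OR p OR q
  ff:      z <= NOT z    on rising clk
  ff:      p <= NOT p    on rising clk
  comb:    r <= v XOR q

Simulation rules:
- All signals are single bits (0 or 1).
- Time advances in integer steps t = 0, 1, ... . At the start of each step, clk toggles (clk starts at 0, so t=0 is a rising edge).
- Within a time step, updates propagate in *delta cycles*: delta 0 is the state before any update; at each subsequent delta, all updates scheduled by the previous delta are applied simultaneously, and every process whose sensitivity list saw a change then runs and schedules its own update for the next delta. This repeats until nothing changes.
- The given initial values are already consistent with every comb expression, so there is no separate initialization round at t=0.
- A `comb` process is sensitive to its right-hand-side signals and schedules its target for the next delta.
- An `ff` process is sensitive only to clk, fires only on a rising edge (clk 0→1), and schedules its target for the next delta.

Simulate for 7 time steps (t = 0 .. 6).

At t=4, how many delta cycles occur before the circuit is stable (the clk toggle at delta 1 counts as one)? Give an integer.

t0.Δ0 v=1 y=1 q=0 z=1 clk=0 n0=0 r=1 u=0 p=0
t0.Δ1 v=1 y=1 q=0 z=1 clk=1 n0=0 r=1 u=0 p=0
t0.Δ2 v=1 y=1 q=0 z=0 clk=1 n0=0 r=1 u=0 p=1
t0.Δ3 v=1 y=1 q=0 z=0 clk=1 n0=0 r=1 u=1 p=1
t0.Δ4 v=1 y=0 q=0 z=0 clk=1 n0=0 r=1 u=1 p=1
t1.Δ0 v=1 y=0 q=0 z=0 clk=1 n0=0 r=1 u=1 p=1
t1.Δ1 v=1 y=0 q=0 z=0 clk=0 n0=0 r=1 u=1 p=1
t2.Δ0 v=1 y=0 q=0 z=0 clk=0 n0=0 r=1 u=1 p=1
t2.Δ1 v=1 y=0 q=0 z=0 clk=1 n0=0 r=1 u=1 p=1
t2.Δ2 v=1 y=0 q=0 z=1 clk=1 n0=0 r=1 u=1 p=0
t2.Δ3 v=0 y=0 q=0 z=1 clk=1 n0=0 r=1 u=0 p=0
t2.Δ4 v=0 y=1 q=0 z=1 clk=1 n0=0 r=0 u=0 p=0
t2.Δ5 v=1 y=1 q=0 z=1 clk=1 n0=0 r=0 u=0 p=0
t2.Δ6 v=1 y=1 q=0 z=1 clk=1 n0=0 r=1 u=0 p=0
t3.Δ0 v=1 y=1 q=0 z=1 clk=1 n0=0 r=1 u=0 p=0
t3.Δ1 v=1 y=1 q=0 z=1 clk=0 n0=0 r=1 u=0 p=0
t4.Δ0 v=1 y=1 q=0 z=1 clk=0 n0=0 r=1 u=0 p=0
t4.Δ1 v=1 y=1 q=0 z=1 clk=1 n0=0 r=1 u=0 p=0
t4.Δ2 v=1 y=1 q=0 z=0 clk=1 n0=0 r=1 u=0 p=1
t4.Δ3 v=1 y=1 q=0 z=0 clk=1 n0=0 r=1 u=1 p=1
t4.Δ4 v=1 y=0 q=0 z=0 clk=1 n0=0 r=1 u=1 p=1
t5.Δ0 v=1 y=0 q=0 z=0 clk=1 n0=0 r=1 u=1 p=1
t5.Δ1 v=1 y=0 q=0 z=0 clk=0 n0=0 r=1 u=1 p=1
t6.Δ0 v=1 y=0 q=0 z=0 clk=0 n0=0 r=1 u=1 p=1
t6.Δ1 v=1 y=0 q=0 z=0 clk=1 n0=0 r=1 u=1 p=1
t6.Δ2 v=1 y=0 q=0 z=1 clk=1 n0=0 r=1 u=1 p=0
t6.Δ3 v=0 y=0 q=0 z=1 clk=1 n0=0 r=1 u=0 p=0
t6.Δ4 v=0 y=1 q=0 z=1 clk=1 n0=0 r=0 u=0 p=0
t6.Δ5 v=1 y=1 q=0 z=1 clk=1 n0=0 r=0 u=0 p=0
t6.Δ6 v=1 y=1 q=0 z=1 clk=1 n0=0 r=1 u=0 p=0

4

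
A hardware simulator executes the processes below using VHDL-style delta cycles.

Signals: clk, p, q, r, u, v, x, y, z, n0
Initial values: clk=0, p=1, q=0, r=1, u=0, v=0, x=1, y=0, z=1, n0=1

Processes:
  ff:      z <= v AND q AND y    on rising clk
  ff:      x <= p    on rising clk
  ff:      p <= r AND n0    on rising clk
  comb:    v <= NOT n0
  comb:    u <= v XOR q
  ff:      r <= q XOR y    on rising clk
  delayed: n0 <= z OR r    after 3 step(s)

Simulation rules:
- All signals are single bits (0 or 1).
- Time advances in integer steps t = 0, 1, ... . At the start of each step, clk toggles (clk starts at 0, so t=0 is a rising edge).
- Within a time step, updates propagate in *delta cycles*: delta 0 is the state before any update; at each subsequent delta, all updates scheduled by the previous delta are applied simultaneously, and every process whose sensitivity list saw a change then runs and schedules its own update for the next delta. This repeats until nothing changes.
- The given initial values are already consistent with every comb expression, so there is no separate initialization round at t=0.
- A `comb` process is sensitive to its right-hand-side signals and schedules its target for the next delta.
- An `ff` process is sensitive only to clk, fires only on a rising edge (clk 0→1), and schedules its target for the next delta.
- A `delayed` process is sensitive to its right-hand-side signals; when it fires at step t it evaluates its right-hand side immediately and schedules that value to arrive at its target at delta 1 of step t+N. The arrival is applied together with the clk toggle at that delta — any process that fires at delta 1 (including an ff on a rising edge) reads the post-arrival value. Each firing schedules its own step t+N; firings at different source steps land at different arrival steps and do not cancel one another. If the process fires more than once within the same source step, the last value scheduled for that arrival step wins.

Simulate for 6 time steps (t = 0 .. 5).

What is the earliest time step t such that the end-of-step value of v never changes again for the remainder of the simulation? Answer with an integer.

[bits: r,v,p,n0,clk,u,x,y,z,q]
t=0: Δ0=1011001010 Δ1=1011101010 Δ2=0011101000 | 2Δ
t=1: Δ0=0011101000 Δ1=0011001000 | 1Δ
t=2: Δ0=0011001000 Δ1=0011101000 Δ2=0001101000 | 2Δ
t=3: Δ0=0001101000 Δ1=0000001000 Δ2=0100001000 Δ3=0100011000 | 3Δ
t=4: Δ0=0100011000 Δ1=0100111000 Δ2=0100110000 | 2Δ
t=5: Δ0=0100110000 Δ1=0100010000 | 1Δ

3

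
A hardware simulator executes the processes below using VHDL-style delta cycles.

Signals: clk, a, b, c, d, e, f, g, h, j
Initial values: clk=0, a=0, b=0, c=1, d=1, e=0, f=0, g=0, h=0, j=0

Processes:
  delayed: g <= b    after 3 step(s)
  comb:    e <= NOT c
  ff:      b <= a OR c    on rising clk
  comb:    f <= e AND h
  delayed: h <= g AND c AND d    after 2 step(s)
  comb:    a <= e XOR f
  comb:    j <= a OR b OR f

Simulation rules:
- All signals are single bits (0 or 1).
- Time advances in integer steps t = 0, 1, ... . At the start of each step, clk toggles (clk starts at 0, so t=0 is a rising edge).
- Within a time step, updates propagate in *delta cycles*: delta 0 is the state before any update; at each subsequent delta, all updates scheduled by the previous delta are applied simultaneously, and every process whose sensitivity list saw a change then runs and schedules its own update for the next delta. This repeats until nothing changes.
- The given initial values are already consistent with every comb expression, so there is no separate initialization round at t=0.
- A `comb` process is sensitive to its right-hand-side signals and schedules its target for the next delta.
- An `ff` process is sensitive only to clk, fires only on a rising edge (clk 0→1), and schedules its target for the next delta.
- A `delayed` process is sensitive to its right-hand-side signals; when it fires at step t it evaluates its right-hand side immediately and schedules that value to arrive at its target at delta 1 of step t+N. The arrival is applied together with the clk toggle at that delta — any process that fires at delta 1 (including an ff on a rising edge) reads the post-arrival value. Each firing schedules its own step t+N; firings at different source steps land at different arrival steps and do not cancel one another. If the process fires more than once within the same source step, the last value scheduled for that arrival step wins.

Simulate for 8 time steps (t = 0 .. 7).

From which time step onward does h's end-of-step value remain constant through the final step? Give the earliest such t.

5

[bits: e,f,c,h,j,a,g,b,clk,d]
t=0: Δ0=0010000001 Δ1=0010000011 Δ2=0010000111 Δ3=0010100111 | 3Δ
t=1: Δ0=0010100111 Δ1=0010100101 | 1Δ
t=2: Δ0=0010100101 Δ1=0010100111 | 1Δ
t=3: Δ0=0010100111 Δ1=0010101101 | 1Δ
t=4: Δ0=0010101101 Δ1=0010101111 | 1Δ
t=5: Δ0=0010101111 Δ1=0011101101 | 1Δ
t=6: Δ0=0011101101 Δ1=0011101111 | 1Δ
t=7: Δ0=0011101111 Δ1=0011101101 | 1Δ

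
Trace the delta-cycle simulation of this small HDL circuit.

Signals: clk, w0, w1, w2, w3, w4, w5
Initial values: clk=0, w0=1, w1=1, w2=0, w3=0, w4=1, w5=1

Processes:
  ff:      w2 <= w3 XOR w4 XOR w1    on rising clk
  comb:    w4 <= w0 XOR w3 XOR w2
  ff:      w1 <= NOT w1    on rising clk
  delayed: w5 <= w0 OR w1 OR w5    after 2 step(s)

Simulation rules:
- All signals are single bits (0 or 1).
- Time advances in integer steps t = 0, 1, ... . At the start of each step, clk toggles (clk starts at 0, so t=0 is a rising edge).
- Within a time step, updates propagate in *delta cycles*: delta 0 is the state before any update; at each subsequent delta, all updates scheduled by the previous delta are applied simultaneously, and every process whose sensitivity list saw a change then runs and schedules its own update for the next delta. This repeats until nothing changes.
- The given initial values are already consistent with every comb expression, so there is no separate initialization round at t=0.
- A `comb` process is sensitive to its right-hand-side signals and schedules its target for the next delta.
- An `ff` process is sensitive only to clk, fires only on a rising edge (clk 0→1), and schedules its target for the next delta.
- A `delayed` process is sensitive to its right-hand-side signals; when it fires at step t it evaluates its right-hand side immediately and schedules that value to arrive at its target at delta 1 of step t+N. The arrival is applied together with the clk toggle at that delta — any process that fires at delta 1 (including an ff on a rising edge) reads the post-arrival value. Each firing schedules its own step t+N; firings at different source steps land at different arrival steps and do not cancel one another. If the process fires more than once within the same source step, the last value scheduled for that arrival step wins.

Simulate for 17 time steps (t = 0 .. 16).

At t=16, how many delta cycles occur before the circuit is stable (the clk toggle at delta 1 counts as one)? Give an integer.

t0.Δ0 clk=0 w2=0 w4=1 w5=1 w0=1 w3=0 w1=1
t0.Δ1 clk=1 w2=0 w4=1 w5=1 w0=1 w3=0 w1=1
t0.Δ2 clk=1 w2=0 w4=1 w5=1 w0=1 w3=0 w1=0
t1.Δ0 clk=1 w2=0 w4=1 w5=1 w0=1 w3=0 w1=0
t1.Δ1 clk=0 w2=0 w4=1 w5=1 w0=1 w3=0 w1=0
t2.Δ0 clk=0 w2=0 w4=1 w5=1 w0=1 w3=0 w1=0
t2.Δ1 clk=1 w2=0 w4=1 w5=1 w0=1 w3=0 w1=0
t2.Δ2 clk=1 w2=1 w4=1 w5=1 w0=1 w3=0 w1=1
t2.Δ3 clk=1 w2=1 w4=0 w5=1 w0=1 w3=0 w1=1
t3.Δ0 clk=1 w2=1 w4=0 w5=1 w0=1 w3=0 w1=1
t3.Δ1 clk=0 w2=1 w4=0 w5=1 w0=1 w3=0 w1=1
t4.Δ0 clk=0 w2=1 w4=0 w5=1 w0=1 w3=0 w1=1
t4.Δ1 clk=1 w2=1 w4=0 w5=1 w0=1 w3=0 w1=1
t4.Δ2 clk=1 w2=1 w4=0 w5=1 w0=1 w3=0 w1=0
t5.Δ0 clk=1 w2=1 w4=0 w5=1 w0=1 w3=0 w1=0
t5.Δ1 clk=0 w2=1 w4=0 w5=1 w0=1 w3=0 w1=0
t6.Δ0 clk=0 w2=1 w4=0 w5=1 w0=1 w3=0 w1=0
t6.Δ1 clk=1 w2=1 w4=0 w5=1 w0=1 w3=0 w1=0
t6.Δ2 clk=1 w2=0 w4=0 w5=1 w0=1 w3=0 w1=1
t6.Δ3 clk=1 w2=0 w4=1 w5=1 w0=1 w3=0 w1=1
t7.Δ0 clk=1 w2=0 w4=1 w5=1 w0=1 w3=0 w1=1
t7.Δ1 clk=0 w2=0 w4=1 w5=1 w0=1 w3=0 w1=1
t8.Δ0 clk=0 w2=0 w4=1 w5=1 w0=1 w3=0 w1=1
t8.Δ1 clk=1 w2=0 w4=1 w5=1 w0=1 w3=0 w1=1
t8.Δ2 clk=1 w2=0 w4=1 w5=1 w0=1 w3=0 w1=0
t9.Δ0 clk=1 w2=0 w4=1 w5=1 w0=1 w3=0 w1=0
t9.Δ1 clk=0 w2=0 w4=1 w5=1 w0=1 w3=0 w1=0
t10.Δ0 clk=0 w2=0 w4=1 w5=1 w0=1 w3=0 w1=0
t10.Δ1 clk=1 w2=0 w4=1 w5=1 w0=1 w3=0 w1=0
t10.Δ2 clk=1 w2=1 w4=1 w5=1 w0=1 w3=0 w1=1
t10.Δ3 clk=1 w2=1 w4=0 w5=1 w0=1 w3=0 w1=1
t11.Δ0 clk=1 w2=1 w4=0 w5=1 w0=1 w3=0 w1=1
t11.Δ1 clk=0 w2=1 w4=0 w5=1 w0=1 w3=0 w1=1
t12.Δ0 clk=0 w2=1 w4=0 w5=1 w0=1 w3=0 w1=1
t12.Δ1 clk=1 w2=1 w4=0 w5=1 w0=1 w3=0 w1=1
t12.Δ2 clk=1 w2=1 w4=0 w5=1 w0=1 w3=0 w1=0
t13.Δ0 clk=1 w2=1 w4=0 w5=1 w0=1 w3=0 w1=0
t13.Δ1 clk=0 w2=1 w4=0 w5=1 w0=1 w3=0 w1=0
t14.Δ0 clk=0 w2=1 w4=0 w5=1 w0=1 w3=0 w1=0
t14.Δ1 clk=1 w2=1 w4=0 w5=1 w0=1 w3=0 w1=0
t14.Δ2 clk=1 w2=0 w4=0 w5=1 w0=1 w3=0 w1=1
t14.Δ3 clk=1 w2=0 w4=1 w5=1 w0=1 w3=0 w1=1
t15.Δ0 clk=1 w2=0 w4=1 w5=1 w0=1 w3=0 w1=1
t15.Δ1 clk=0 w2=0 w4=1 w5=1 w0=1 w3=0 w1=1
t16.Δ0 clk=0 w2=0 w4=1 w5=1 w0=1 w3=0 w1=1
t16.Δ1 clk=1 w2=0 w4=1 w5=1 w0=1 w3=0 w1=1
t16.Δ2 clk=1 w2=0 w4=1 w5=1 w0=1 w3=0 w1=0

2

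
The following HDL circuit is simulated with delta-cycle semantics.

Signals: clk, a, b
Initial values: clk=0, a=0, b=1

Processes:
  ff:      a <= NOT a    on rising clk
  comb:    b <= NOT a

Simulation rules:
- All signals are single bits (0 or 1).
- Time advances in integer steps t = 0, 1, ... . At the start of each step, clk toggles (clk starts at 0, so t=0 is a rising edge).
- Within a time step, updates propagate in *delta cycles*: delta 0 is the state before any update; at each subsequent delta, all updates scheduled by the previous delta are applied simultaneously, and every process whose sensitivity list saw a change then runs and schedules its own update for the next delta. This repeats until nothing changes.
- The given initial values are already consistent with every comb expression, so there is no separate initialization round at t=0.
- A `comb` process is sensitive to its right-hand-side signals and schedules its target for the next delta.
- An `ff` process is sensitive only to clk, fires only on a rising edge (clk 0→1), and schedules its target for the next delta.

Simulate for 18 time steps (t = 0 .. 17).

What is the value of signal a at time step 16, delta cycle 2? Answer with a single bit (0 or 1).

t=0 Δ0: clk=0 b=1 a=0
  Δ1: clk:0→1
  Δ2: a:0→1
  Δ3: b:1→0
  (3Δ to stable)
t=1 Δ0: clk=1 b=0 a=1
  Δ1: clk:1→0
  (1Δ to stable)
t=2 Δ0: clk=0 b=0 a=1
  Δ1: clk:0→1
  Δ2: a:1→0
  Δ3: b:0→1
  (3Δ to stable)
t=3 Δ0: clk=1 b=1 a=0
  Δ1: clk:1→0
  (1Δ to stable)
t=4 Δ0: clk=0 b=1 a=0
  Δ1: clk:0→1
  Δ2: a:0→1
  Δ3: b:1→0
  (3Δ to stable)
t=5 Δ0: clk=1 b=0 a=1
  Δ1: clk:1→0
  (1Δ to stable)
t=6 Δ0: clk=0 b=0 a=1
  Δ1: clk:0→1
  Δ2: a:1→0
  Δ3: b:0→1
  (3Δ to stable)
t=7 Δ0: clk=1 b=1 a=0
  Δ1: clk:1→0
  (1Δ to stable)
t=8 Δ0: clk=0 b=1 a=0
  Δ1: clk:0→1
  Δ2: a:0→1
  Δ3: b:1→0
  (3Δ to stable)
t=9 Δ0: clk=1 b=0 a=1
  Δ1: clk:1→0
  (1Δ to stable)
t=10 Δ0: clk=0 b=0 a=1
  Δ1: clk:0→1
  Δ2: a:1→0
  Δ3: b:0→1
  (3Δ to stable)
t=11 Δ0: clk=1 b=1 a=0
  Δ1: clk:1→0
  (1Δ to stable)
t=12 Δ0: clk=0 b=1 a=0
  Δ1: clk:0→1
  Δ2: a:0→1
  Δ3: b:1→0
  (3Δ to stable)
t=13 Δ0: clk=1 b=0 a=1
  Δ1: clk:1→0
  (1Δ to stable)
t=14 Δ0: clk=0 b=0 a=1
  Δ1: clk:0→1
  Δ2: a:1→0
  Δ3: b:0→1
  (3Δ to stable)
t=15 Δ0: clk=1 b=1 a=0
  Δ1: clk:1→0
  (1Δ to stable)
t=16 Δ0: clk=0 b=1 a=0
  Δ1: clk:0→1
  Δ2: a:0→1
  Δ3: b:1→0
  (3Δ to stable)
t=17 Δ0: clk=1 b=0 a=1
  Δ1: clk:1→0
  (1Δ to stable)

1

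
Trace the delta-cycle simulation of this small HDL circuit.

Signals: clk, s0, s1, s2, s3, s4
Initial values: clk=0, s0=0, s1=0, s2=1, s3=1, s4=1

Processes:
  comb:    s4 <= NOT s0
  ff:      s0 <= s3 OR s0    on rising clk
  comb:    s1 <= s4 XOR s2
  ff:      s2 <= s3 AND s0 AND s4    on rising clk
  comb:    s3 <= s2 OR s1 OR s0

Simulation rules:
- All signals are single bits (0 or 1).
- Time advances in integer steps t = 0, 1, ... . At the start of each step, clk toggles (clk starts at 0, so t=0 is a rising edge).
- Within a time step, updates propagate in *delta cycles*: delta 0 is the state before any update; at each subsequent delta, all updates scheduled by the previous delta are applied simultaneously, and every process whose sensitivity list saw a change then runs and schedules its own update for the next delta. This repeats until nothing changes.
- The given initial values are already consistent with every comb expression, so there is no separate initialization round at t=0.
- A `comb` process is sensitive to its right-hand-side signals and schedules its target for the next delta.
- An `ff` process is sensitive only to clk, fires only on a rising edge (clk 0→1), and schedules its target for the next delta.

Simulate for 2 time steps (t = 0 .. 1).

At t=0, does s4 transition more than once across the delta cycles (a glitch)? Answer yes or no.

t=0 Δ0: s3=1 s0=0 s4=1 s1=0 clk=0 s2=1
  Δ1: clk:0→1
  Δ2: s0:0→1, s2:1→0
  Δ3: s4:1→0, s1:0→1
  Δ4: s1:1→0
  (4Δ to stable)
t=1 Δ0: s3=1 s0=1 s4=0 s1=0 clk=1 s2=0
  Δ1: clk:1→0
  (1Δ to stable)

no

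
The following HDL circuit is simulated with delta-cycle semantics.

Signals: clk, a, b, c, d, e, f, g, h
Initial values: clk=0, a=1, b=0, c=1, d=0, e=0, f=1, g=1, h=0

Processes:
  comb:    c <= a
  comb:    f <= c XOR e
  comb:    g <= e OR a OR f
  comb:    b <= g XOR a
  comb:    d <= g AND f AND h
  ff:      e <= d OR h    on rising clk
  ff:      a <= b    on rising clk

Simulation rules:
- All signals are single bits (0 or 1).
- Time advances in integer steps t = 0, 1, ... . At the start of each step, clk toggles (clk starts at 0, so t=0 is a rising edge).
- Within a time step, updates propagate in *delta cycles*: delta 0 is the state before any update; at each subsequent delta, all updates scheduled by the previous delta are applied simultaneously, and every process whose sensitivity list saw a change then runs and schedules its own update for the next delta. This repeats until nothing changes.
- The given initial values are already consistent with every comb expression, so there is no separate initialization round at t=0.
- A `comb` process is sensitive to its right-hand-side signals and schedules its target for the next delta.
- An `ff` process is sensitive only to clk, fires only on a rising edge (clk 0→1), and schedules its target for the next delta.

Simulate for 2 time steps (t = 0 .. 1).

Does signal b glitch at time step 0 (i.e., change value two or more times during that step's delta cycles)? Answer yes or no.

t0.Δ0 c=1 g=1 f=1 clk=0 a=1 h=0 e=0 b=0 d=0
t0.Δ1 c=1 g=1 f=1 clk=1 a=1 h=0 e=0 b=0 d=0
t0.Δ2 c=1 g=1 f=1 clk=1 a=0 h=0 e=0 b=0 d=0
t0.Δ3 c=0 g=1 f=1 clk=1 a=0 h=0 e=0 b=1 d=0
t0.Δ4 c=0 g=1 f=0 clk=1 a=0 h=0 e=0 b=1 d=0
t0.Δ5 c=0 g=0 f=0 clk=1 a=0 h=0 e=0 b=1 d=0
t0.Δ6 c=0 g=0 f=0 clk=1 a=0 h=0 e=0 b=0 d=0
t1.Δ0 c=0 g=0 f=0 clk=1 a=0 h=0 e=0 b=0 d=0
t1.Δ1 c=0 g=0 f=0 clk=0 a=0 h=0 e=0 b=0 d=0

yes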